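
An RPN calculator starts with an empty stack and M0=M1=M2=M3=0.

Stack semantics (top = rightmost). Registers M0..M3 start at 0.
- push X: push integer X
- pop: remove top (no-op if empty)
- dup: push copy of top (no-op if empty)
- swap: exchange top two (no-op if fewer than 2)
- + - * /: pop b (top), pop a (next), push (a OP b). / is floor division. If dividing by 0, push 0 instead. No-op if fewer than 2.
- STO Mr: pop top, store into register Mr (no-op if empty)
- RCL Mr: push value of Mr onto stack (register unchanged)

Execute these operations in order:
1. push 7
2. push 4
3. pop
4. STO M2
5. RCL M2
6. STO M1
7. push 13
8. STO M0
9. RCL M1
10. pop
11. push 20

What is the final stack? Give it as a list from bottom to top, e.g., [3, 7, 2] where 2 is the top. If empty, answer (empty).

After op 1 (push 7): stack=[7] mem=[0,0,0,0]
After op 2 (push 4): stack=[7,4] mem=[0,0,0,0]
After op 3 (pop): stack=[7] mem=[0,0,0,0]
After op 4 (STO M2): stack=[empty] mem=[0,0,7,0]
After op 5 (RCL M2): stack=[7] mem=[0,0,7,0]
After op 6 (STO M1): stack=[empty] mem=[0,7,7,0]
After op 7 (push 13): stack=[13] mem=[0,7,7,0]
After op 8 (STO M0): stack=[empty] mem=[13,7,7,0]
After op 9 (RCL M1): stack=[7] mem=[13,7,7,0]
After op 10 (pop): stack=[empty] mem=[13,7,7,0]
After op 11 (push 20): stack=[20] mem=[13,7,7,0]

Answer: [20]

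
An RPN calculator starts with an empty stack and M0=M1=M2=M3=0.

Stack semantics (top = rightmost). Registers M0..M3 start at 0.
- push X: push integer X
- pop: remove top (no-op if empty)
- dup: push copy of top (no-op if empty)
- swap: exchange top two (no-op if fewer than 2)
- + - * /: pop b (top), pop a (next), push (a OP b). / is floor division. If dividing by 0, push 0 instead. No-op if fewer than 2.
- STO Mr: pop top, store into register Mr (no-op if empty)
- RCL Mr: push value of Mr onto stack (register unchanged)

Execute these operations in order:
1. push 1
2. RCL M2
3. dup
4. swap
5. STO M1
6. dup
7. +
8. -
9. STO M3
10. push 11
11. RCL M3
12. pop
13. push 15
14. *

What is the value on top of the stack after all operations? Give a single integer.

After op 1 (push 1): stack=[1] mem=[0,0,0,0]
After op 2 (RCL M2): stack=[1,0] mem=[0,0,0,0]
After op 3 (dup): stack=[1,0,0] mem=[0,0,0,0]
After op 4 (swap): stack=[1,0,0] mem=[0,0,0,0]
After op 5 (STO M1): stack=[1,0] mem=[0,0,0,0]
After op 6 (dup): stack=[1,0,0] mem=[0,0,0,0]
After op 7 (+): stack=[1,0] mem=[0,0,0,0]
After op 8 (-): stack=[1] mem=[0,0,0,0]
After op 9 (STO M3): stack=[empty] mem=[0,0,0,1]
After op 10 (push 11): stack=[11] mem=[0,0,0,1]
After op 11 (RCL M3): stack=[11,1] mem=[0,0,0,1]
After op 12 (pop): stack=[11] mem=[0,0,0,1]
After op 13 (push 15): stack=[11,15] mem=[0,0,0,1]
After op 14 (*): stack=[165] mem=[0,0,0,1]

Answer: 165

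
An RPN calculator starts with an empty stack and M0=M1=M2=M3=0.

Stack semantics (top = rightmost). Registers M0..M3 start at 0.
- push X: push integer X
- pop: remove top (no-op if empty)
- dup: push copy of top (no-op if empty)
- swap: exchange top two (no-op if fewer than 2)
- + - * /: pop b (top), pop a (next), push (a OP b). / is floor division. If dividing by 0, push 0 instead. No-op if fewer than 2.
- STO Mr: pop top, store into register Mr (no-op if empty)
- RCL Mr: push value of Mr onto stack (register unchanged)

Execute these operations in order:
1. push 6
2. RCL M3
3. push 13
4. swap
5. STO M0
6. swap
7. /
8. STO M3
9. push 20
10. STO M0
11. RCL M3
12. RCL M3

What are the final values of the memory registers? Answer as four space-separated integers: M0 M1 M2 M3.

After op 1 (push 6): stack=[6] mem=[0,0,0,0]
After op 2 (RCL M3): stack=[6,0] mem=[0,0,0,0]
After op 3 (push 13): stack=[6,0,13] mem=[0,0,0,0]
After op 4 (swap): stack=[6,13,0] mem=[0,0,0,0]
After op 5 (STO M0): stack=[6,13] mem=[0,0,0,0]
After op 6 (swap): stack=[13,6] mem=[0,0,0,0]
After op 7 (/): stack=[2] mem=[0,0,0,0]
After op 8 (STO M3): stack=[empty] mem=[0,0,0,2]
After op 9 (push 20): stack=[20] mem=[0,0,0,2]
After op 10 (STO M0): stack=[empty] mem=[20,0,0,2]
After op 11 (RCL M3): stack=[2] mem=[20,0,0,2]
After op 12 (RCL M3): stack=[2,2] mem=[20,0,0,2]

Answer: 20 0 0 2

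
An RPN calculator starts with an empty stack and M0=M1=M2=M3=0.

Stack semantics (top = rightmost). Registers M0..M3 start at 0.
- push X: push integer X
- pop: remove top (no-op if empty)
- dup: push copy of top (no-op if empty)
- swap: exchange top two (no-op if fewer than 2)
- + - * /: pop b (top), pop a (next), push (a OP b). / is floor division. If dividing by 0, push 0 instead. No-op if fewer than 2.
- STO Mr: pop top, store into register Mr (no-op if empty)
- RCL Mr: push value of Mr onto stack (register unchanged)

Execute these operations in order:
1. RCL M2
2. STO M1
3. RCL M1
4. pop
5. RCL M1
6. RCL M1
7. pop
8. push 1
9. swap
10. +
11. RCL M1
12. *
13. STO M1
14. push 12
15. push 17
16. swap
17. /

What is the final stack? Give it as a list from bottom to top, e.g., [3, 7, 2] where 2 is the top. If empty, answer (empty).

Answer: [1]

Derivation:
After op 1 (RCL M2): stack=[0] mem=[0,0,0,0]
After op 2 (STO M1): stack=[empty] mem=[0,0,0,0]
After op 3 (RCL M1): stack=[0] mem=[0,0,0,0]
After op 4 (pop): stack=[empty] mem=[0,0,0,0]
After op 5 (RCL M1): stack=[0] mem=[0,0,0,0]
After op 6 (RCL M1): stack=[0,0] mem=[0,0,0,0]
After op 7 (pop): stack=[0] mem=[0,0,0,0]
After op 8 (push 1): stack=[0,1] mem=[0,0,0,0]
After op 9 (swap): stack=[1,0] mem=[0,0,0,0]
After op 10 (+): stack=[1] mem=[0,0,0,0]
After op 11 (RCL M1): stack=[1,0] mem=[0,0,0,0]
After op 12 (*): stack=[0] mem=[0,0,0,0]
After op 13 (STO M1): stack=[empty] mem=[0,0,0,0]
After op 14 (push 12): stack=[12] mem=[0,0,0,0]
After op 15 (push 17): stack=[12,17] mem=[0,0,0,0]
After op 16 (swap): stack=[17,12] mem=[0,0,0,0]
After op 17 (/): stack=[1] mem=[0,0,0,0]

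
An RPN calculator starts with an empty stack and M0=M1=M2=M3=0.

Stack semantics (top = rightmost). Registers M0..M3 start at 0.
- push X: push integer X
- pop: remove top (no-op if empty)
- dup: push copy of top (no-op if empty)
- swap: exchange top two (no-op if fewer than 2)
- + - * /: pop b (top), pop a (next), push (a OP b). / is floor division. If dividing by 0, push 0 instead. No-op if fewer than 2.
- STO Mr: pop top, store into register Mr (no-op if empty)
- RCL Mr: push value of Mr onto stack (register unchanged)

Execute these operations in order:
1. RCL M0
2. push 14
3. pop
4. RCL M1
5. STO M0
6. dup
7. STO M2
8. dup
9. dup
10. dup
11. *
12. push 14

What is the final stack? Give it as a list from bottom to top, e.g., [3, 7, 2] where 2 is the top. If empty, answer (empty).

After op 1 (RCL M0): stack=[0] mem=[0,0,0,0]
After op 2 (push 14): stack=[0,14] mem=[0,0,0,0]
After op 3 (pop): stack=[0] mem=[0,0,0,0]
After op 4 (RCL M1): stack=[0,0] mem=[0,0,0,0]
After op 5 (STO M0): stack=[0] mem=[0,0,0,0]
After op 6 (dup): stack=[0,0] mem=[0,0,0,0]
After op 7 (STO M2): stack=[0] mem=[0,0,0,0]
After op 8 (dup): stack=[0,0] mem=[0,0,0,0]
After op 9 (dup): stack=[0,0,0] mem=[0,0,0,0]
After op 10 (dup): stack=[0,0,0,0] mem=[0,0,0,0]
After op 11 (*): stack=[0,0,0] mem=[0,0,0,0]
After op 12 (push 14): stack=[0,0,0,14] mem=[0,0,0,0]

Answer: [0, 0, 0, 14]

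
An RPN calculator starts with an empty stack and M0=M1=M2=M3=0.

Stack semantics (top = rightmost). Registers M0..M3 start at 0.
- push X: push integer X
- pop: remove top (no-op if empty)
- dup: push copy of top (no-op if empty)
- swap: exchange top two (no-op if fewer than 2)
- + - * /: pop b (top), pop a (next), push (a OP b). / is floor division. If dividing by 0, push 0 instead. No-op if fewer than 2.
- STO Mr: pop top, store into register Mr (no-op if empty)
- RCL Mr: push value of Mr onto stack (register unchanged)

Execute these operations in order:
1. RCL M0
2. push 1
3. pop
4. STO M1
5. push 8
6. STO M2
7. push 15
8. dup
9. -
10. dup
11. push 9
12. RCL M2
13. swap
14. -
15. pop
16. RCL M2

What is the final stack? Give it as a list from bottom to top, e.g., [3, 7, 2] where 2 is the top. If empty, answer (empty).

Answer: [0, 0, 8]

Derivation:
After op 1 (RCL M0): stack=[0] mem=[0,0,0,0]
After op 2 (push 1): stack=[0,1] mem=[0,0,0,0]
After op 3 (pop): stack=[0] mem=[0,0,0,0]
After op 4 (STO M1): stack=[empty] mem=[0,0,0,0]
After op 5 (push 8): stack=[8] mem=[0,0,0,0]
After op 6 (STO M2): stack=[empty] mem=[0,0,8,0]
After op 7 (push 15): stack=[15] mem=[0,0,8,0]
After op 8 (dup): stack=[15,15] mem=[0,0,8,0]
After op 9 (-): stack=[0] mem=[0,0,8,0]
After op 10 (dup): stack=[0,0] mem=[0,0,8,0]
After op 11 (push 9): stack=[0,0,9] mem=[0,0,8,0]
After op 12 (RCL M2): stack=[0,0,9,8] mem=[0,0,8,0]
After op 13 (swap): stack=[0,0,8,9] mem=[0,0,8,0]
After op 14 (-): stack=[0,0,-1] mem=[0,0,8,0]
After op 15 (pop): stack=[0,0] mem=[0,0,8,0]
After op 16 (RCL M2): stack=[0,0,8] mem=[0,0,8,0]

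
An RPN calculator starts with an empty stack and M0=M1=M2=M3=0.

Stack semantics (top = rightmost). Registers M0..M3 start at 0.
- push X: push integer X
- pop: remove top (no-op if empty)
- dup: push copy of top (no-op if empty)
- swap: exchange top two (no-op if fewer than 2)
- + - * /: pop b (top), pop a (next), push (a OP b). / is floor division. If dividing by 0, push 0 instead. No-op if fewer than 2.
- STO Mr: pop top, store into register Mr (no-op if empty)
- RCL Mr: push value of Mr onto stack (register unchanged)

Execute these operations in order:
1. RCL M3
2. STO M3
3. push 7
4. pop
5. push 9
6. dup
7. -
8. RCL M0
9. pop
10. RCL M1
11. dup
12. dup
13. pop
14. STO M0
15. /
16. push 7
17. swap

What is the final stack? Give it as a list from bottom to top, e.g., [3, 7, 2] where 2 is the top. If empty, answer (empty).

After op 1 (RCL M3): stack=[0] mem=[0,0,0,0]
After op 2 (STO M3): stack=[empty] mem=[0,0,0,0]
After op 3 (push 7): stack=[7] mem=[0,0,0,0]
After op 4 (pop): stack=[empty] mem=[0,0,0,0]
After op 5 (push 9): stack=[9] mem=[0,0,0,0]
After op 6 (dup): stack=[9,9] mem=[0,0,0,0]
After op 7 (-): stack=[0] mem=[0,0,0,0]
After op 8 (RCL M0): stack=[0,0] mem=[0,0,0,0]
After op 9 (pop): stack=[0] mem=[0,0,0,0]
After op 10 (RCL M1): stack=[0,0] mem=[0,0,0,0]
After op 11 (dup): stack=[0,0,0] mem=[0,0,0,0]
After op 12 (dup): stack=[0,0,0,0] mem=[0,0,0,0]
After op 13 (pop): stack=[0,0,0] mem=[0,0,0,0]
After op 14 (STO M0): stack=[0,0] mem=[0,0,0,0]
After op 15 (/): stack=[0] mem=[0,0,0,0]
After op 16 (push 7): stack=[0,7] mem=[0,0,0,0]
After op 17 (swap): stack=[7,0] mem=[0,0,0,0]

Answer: [7, 0]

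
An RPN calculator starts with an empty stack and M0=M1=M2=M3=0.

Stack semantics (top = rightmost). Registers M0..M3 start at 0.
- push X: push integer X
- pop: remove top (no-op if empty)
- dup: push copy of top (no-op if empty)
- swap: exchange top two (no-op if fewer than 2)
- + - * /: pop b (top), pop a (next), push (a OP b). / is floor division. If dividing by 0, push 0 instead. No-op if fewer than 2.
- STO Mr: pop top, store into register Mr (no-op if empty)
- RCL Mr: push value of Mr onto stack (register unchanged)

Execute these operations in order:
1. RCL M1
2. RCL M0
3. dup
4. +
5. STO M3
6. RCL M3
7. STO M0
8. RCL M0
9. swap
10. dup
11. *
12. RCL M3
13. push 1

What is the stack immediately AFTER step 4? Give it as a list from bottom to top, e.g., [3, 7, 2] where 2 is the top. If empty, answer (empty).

After op 1 (RCL M1): stack=[0] mem=[0,0,0,0]
After op 2 (RCL M0): stack=[0,0] mem=[0,0,0,0]
After op 3 (dup): stack=[0,0,0] mem=[0,0,0,0]
After op 4 (+): stack=[0,0] mem=[0,0,0,0]

[0, 0]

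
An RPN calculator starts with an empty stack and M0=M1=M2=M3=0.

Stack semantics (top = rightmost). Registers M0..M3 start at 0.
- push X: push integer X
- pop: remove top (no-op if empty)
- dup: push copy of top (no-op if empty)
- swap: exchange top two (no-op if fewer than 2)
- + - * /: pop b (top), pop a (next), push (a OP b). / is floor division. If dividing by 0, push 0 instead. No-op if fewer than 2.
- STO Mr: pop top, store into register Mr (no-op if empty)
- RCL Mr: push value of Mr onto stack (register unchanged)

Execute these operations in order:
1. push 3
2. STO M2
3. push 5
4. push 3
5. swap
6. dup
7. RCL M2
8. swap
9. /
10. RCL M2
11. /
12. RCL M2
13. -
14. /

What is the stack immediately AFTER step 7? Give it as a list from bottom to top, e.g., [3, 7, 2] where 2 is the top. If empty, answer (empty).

After op 1 (push 3): stack=[3] mem=[0,0,0,0]
After op 2 (STO M2): stack=[empty] mem=[0,0,3,0]
After op 3 (push 5): stack=[5] mem=[0,0,3,0]
After op 4 (push 3): stack=[5,3] mem=[0,0,3,0]
After op 5 (swap): stack=[3,5] mem=[0,0,3,0]
After op 6 (dup): stack=[3,5,5] mem=[0,0,3,0]
After op 7 (RCL M2): stack=[3,5,5,3] mem=[0,0,3,0]

[3, 5, 5, 3]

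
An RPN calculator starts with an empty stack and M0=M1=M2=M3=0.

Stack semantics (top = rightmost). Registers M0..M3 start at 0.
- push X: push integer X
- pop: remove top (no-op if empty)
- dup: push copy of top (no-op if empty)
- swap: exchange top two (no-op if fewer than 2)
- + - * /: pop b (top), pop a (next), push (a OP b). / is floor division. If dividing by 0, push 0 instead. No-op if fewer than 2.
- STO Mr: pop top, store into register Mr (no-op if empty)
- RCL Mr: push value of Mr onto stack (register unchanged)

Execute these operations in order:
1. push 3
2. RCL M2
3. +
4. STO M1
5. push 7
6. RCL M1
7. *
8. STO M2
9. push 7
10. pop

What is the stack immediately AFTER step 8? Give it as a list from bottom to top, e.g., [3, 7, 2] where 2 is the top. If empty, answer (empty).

After op 1 (push 3): stack=[3] mem=[0,0,0,0]
After op 2 (RCL M2): stack=[3,0] mem=[0,0,0,0]
After op 3 (+): stack=[3] mem=[0,0,0,0]
After op 4 (STO M1): stack=[empty] mem=[0,3,0,0]
After op 5 (push 7): stack=[7] mem=[0,3,0,0]
After op 6 (RCL M1): stack=[7,3] mem=[0,3,0,0]
After op 7 (*): stack=[21] mem=[0,3,0,0]
After op 8 (STO M2): stack=[empty] mem=[0,3,21,0]

(empty)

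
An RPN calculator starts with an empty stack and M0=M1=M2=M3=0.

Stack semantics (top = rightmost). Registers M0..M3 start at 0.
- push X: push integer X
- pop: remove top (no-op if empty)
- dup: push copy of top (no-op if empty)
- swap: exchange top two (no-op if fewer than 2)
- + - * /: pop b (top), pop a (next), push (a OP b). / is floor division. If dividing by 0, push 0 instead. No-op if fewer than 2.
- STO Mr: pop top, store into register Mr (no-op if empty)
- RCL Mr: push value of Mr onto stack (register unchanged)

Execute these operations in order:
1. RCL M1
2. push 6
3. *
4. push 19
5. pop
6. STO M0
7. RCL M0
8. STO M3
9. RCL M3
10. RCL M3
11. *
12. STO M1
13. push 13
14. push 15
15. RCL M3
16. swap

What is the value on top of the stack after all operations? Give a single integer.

Answer: 15

Derivation:
After op 1 (RCL M1): stack=[0] mem=[0,0,0,0]
After op 2 (push 6): stack=[0,6] mem=[0,0,0,0]
After op 3 (*): stack=[0] mem=[0,0,0,0]
After op 4 (push 19): stack=[0,19] mem=[0,0,0,0]
After op 5 (pop): stack=[0] mem=[0,0,0,0]
After op 6 (STO M0): stack=[empty] mem=[0,0,0,0]
After op 7 (RCL M0): stack=[0] mem=[0,0,0,0]
After op 8 (STO M3): stack=[empty] mem=[0,0,0,0]
After op 9 (RCL M3): stack=[0] mem=[0,0,0,0]
After op 10 (RCL M3): stack=[0,0] mem=[0,0,0,0]
After op 11 (*): stack=[0] mem=[0,0,0,0]
After op 12 (STO M1): stack=[empty] mem=[0,0,0,0]
After op 13 (push 13): stack=[13] mem=[0,0,0,0]
After op 14 (push 15): stack=[13,15] mem=[0,0,0,0]
After op 15 (RCL M3): stack=[13,15,0] mem=[0,0,0,0]
After op 16 (swap): stack=[13,0,15] mem=[0,0,0,0]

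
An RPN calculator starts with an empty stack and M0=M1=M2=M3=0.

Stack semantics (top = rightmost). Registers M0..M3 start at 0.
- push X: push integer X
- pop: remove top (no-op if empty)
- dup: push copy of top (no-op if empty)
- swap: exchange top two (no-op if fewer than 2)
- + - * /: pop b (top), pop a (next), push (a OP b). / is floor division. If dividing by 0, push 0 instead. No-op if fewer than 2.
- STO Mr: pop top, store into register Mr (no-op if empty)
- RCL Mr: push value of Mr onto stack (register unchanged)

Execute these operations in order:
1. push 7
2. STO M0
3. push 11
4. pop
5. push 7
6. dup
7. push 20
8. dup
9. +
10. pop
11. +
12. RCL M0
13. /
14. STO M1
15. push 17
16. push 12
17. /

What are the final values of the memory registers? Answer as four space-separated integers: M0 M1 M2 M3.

After op 1 (push 7): stack=[7] mem=[0,0,0,0]
After op 2 (STO M0): stack=[empty] mem=[7,0,0,0]
After op 3 (push 11): stack=[11] mem=[7,0,0,0]
After op 4 (pop): stack=[empty] mem=[7,0,0,0]
After op 5 (push 7): stack=[7] mem=[7,0,0,0]
After op 6 (dup): stack=[7,7] mem=[7,0,0,0]
After op 7 (push 20): stack=[7,7,20] mem=[7,0,0,0]
After op 8 (dup): stack=[7,7,20,20] mem=[7,0,0,0]
After op 9 (+): stack=[7,7,40] mem=[7,0,0,0]
After op 10 (pop): stack=[7,7] mem=[7,0,0,0]
After op 11 (+): stack=[14] mem=[7,0,0,0]
After op 12 (RCL M0): stack=[14,7] mem=[7,0,0,0]
After op 13 (/): stack=[2] mem=[7,0,0,0]
After op 14 (STO M1): stack=[empty] mem=[7,2,0,0]
After op 15 (push 17): stack=[17] mem=[7,2,0,0]
After op 16 (push 12): stack=[17,12] mem=[7,2,0,0]
After op 17 (/): stack=[1] mem=[7,2,0,0]

Answer: 7 2 0 0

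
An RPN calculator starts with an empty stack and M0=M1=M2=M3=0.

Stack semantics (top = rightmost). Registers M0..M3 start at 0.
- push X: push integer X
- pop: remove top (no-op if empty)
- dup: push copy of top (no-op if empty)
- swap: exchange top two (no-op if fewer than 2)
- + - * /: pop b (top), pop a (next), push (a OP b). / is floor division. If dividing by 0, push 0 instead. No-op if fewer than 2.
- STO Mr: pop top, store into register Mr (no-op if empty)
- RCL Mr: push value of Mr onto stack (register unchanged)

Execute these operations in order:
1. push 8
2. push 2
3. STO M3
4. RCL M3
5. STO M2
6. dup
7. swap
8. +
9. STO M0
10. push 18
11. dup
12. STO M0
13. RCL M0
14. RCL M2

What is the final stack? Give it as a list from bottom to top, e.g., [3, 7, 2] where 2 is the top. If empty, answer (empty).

After op 1 (push 8): stack=[8] mem=[0,0,0,0]
After op 2 (push 2): stack=[8,2] mem=[0,0,0,0]
After op 3 (STO M3): stack=[8] mem=[0,0,0,2]
After op 4 (RCL M3): stack=[8,2] mem=[0,0,0,2]
After op 5 (STO M2): stack=[8] mem=[0,0,2,2]
After op 6 (dup): stack=[8,8] mem=[0,0,2,2]
After op 7 (swap): stack=[8,8] mem=[0,0,2,2]
After op 8 (+): stack=[16] mem=[0,0,2,2]
After op 9 (STO M0): stack=[empty] mem=[16,0,2,2]
After op 10 (push 18): stack=[18] mem=[16,0,2,2]
After op 11 (dup): stack=[18,18] mem=[16,0,2,2]
After op 12 (STO M0): stack=[18] mem=[18,0,2,2]
After op 13 (RCL M0): stack=[18,18] mem=[18,0,2,2]
After op 14 (RCL M2): stack=[18,18,2] mem=[18,0,2,2]

Answer: [18, 18, 2]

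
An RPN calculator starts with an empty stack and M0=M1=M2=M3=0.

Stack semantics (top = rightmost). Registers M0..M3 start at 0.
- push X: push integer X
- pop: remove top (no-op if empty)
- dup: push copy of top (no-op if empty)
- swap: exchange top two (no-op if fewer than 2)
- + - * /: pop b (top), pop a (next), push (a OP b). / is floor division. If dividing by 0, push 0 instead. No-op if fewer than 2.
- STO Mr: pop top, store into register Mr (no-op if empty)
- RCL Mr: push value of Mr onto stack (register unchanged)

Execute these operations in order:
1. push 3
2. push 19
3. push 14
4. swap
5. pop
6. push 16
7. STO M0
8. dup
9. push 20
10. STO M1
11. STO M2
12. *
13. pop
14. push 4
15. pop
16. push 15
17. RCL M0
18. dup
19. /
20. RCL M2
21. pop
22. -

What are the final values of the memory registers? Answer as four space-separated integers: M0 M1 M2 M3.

After op 1 (push 3): stack=[3] mem=[0,0,0,0]
After op 2 (push 19): stack=[3,19] mem=[0,0,0,0]
After op 3 (push 14): stack=[3,19,14] mem=[0,0,0,0]
After op 4 (swap): stack=[3,14,19] mem=[0,0,0,0]
After op 5 (pop): stack=[3,14] mem=[0,0,0,0]
After op 6 (push 16): stack=[3,14,16] mem=[0,0,0,0]
After op 7 (STO M0): stack=[3,14] mem=[16,0,0,0]
After op 8 (dup): stack=[3,14,14] mem=[16,0,0,0]
After op 9 (push 20): stack=[3,14,14,20] mem=[16,0,0,0]
After op 10 (STO M1): stack=[3,14,14] mem=[16,20,0,0]
After op 11 (STO M2): stack=[3,14] mem=[16,20,14,0]
After op 12 (*): stack=[42] mem=[16,20,14,0]
After op 13 (pop): stack=[empty] mem=[16,20,14,0]
After op 14 (push 4): stack=[4] mem=[16,20,14,0]
After op 15 (pop): stack=[empty] mem=[16,20,14,0]
After op 16 (push 15): stack=[15] mem=[16,20,14,0]
After op 17 (RCL M0): stack=[15,16] mem=[16,20,14,0]
After op 18 (dup): stack=[15,16,16] mem=[16,20,14,0]
After op 19 (/): stack=[15,1] mem=[16,20,14,0]
After op 20 (RCL M2): stack=[15,1,14] mem=[16,20,14,0]
After op 21 (pop): stack=[15,1] mem=[16,20,14,0]
After op 22 (-): stack=[14] mem=[16,20,14,0]

Answer: 16 20 14 0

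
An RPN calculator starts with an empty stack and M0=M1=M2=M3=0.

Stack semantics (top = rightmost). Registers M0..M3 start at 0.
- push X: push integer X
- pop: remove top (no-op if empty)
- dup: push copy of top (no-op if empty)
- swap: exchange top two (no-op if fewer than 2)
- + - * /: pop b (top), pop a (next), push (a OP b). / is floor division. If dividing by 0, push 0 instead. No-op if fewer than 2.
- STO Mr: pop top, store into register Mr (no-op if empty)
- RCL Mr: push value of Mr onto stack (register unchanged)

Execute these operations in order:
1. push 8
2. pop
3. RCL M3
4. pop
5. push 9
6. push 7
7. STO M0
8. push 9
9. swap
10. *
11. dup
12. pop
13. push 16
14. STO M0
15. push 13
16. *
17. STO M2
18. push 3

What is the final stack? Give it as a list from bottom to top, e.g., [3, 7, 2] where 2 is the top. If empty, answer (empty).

Answer: [3]

Derivation:
After op 1 (push 8): stack=[8] mem=[0,0,0,0]
After op 2 (pop): stack=[empty] mem=[0,0,0,0]
After op 3 (RCL M3): stack=[0] mem=[0,0,0,0]
After op 4 (pop): stack=[empty] mem=[0,0,0,0]
After op 5 (push 9): stack=[9] mem=[0,0,0,0]
After op 6 (push 7): stack=[9,7] mem=[0,0,0,0]
After op 7 (STO M0): stack=[9] mem=[7,0,0,0]
After op 8 (push 9): stack=[9,9] mem=[7,0,0,0]
After op 9 (swap): stack=[9,9] mem=[7,0,0,0]
After op 10 (*): stack=[81] mem=[7,0,0,0]
After op 11 (dup): stack=[81,81] mem=[7,0,0,0]
After op 12 (pop): stack=[81] mem=[7,0,0,0]
After op 13 (push 16): stack=[81,16] mem=[7,0,0,0]
After op 14 (STO M0): stack=[81] mem=[16,0,0,0]
After op 15 (push 13): stack=[81,13] mem=[16,0,0,0]
After op 16 (*): stack=[1053] mem=[16,0,0,0]
After op 17 (STO M2): stack=[empty] mem=[16,0,1053,0]
After op 18 (push 3): stack=[3] mem=[16,0,1053,0]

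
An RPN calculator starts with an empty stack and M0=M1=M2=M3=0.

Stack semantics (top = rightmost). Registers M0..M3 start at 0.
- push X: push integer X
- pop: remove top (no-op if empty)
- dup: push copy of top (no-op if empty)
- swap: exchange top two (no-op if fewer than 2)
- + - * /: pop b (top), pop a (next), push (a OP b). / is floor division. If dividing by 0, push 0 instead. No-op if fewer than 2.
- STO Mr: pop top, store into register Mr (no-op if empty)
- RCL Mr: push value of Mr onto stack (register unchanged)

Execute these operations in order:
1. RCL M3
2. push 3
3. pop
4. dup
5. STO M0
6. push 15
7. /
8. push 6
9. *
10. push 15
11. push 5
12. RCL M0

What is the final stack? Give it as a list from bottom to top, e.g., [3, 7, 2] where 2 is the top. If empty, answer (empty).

Answer: [0, 15, 5, 0]

Derivation:
After op 1 (RCL M3): stack=[0] mem=[0,0,0,0]
After op 2 (push 3): stack=[0,3] mem=[0,0,0,0]
After op 3 (pop): stack=[0] mem=[0,0,0,0]
After op 4 (dup): stack=[0,0] mem=[0,0,0,0]
After op 5 (STO M0): stack=[0] mem=[0,0,0,0]
After op 6 (push 15): stack=[0,15] mem=[0,0,0,0]
After op 7 (/): stack=[0] mem=[0,0,0,0]
After op 8 (push 6): stack=[0,6] mem=[0,0,0,0]
After op 9 (*): stack=[0] mem=[0,0,0,0]
After op 10 (push 15): stack=[0,15] mem=[0,0,0,0]
After op 11 (push 5): stack=[0,15,5] mem=[0,0,0,0]
After op 12 (RCL M0): stack=[0,15,5,0] mem=[0,0,0,0]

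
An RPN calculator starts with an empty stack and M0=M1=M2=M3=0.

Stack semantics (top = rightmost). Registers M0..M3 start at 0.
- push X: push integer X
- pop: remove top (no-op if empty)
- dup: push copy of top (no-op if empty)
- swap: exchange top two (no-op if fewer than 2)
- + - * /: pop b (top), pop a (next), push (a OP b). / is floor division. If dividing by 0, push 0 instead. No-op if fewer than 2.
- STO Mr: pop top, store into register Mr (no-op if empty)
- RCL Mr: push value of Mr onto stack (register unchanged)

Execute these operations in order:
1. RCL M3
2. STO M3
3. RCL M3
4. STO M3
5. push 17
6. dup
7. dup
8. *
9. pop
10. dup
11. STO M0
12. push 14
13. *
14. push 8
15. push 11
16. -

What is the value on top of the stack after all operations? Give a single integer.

Answer: -3

Derivation:
After op 1 (RCL M3): stack=[0] mem=[0,0,0,0]
After op 2 (STO M3): stack=[empty] mem=[0,0,0,0]
After op 3 (RCL M3): stack=[0] mem=[0,0,0,0]
After op 4 (STO M3): stack=[empty] mem=[0,0,0,0]
After op 5 (push 17): stack=[17] mem=[0,0,0,0]
After op 6 (dup): stack=[17,17] mem=[0,0,0,0]
After op 7 (dup): stack=[17,17,17] mem=[0,0,0,0]
After op 8 (*): stack=[17,289] mem=[0,0,0,0]
After op 9 (pop): stack=[17] mem=[0,0,0,0]
After op 10 (dup): stack=[17,17] mem=[0,0,0,0]
After op 11 (STO M0): stack=[17] mem=[17,0,0,0]
After op 12 (push 14): stack=[17,14] mem=[17,0,0,0]
After op 13 (*): stack=[238] mem=[17,0,0,0]
After op 14 (push 8): stack=[238,8] mem=[17,0,0,0]
After op 15 (push 11): stack=[238,8,11] mem=[17,0,0,0]
After op 16 (-): stack=[238,-3] mem=[17,0,0,0]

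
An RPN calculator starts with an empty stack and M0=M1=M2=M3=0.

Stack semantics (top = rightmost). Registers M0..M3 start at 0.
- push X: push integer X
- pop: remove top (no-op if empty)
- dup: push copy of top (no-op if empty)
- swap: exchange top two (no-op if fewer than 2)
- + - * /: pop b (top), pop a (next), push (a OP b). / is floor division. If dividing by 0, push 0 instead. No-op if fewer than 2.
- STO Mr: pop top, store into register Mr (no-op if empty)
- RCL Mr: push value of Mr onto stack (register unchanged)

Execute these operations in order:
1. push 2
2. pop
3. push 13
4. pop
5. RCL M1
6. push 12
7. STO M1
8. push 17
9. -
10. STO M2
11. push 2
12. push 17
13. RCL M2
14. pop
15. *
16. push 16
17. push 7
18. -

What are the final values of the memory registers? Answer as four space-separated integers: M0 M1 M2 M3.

After op 1 (push 2): stack=[2] mem=[0,0,0,0]
After op 2 (pop): stack=[empty] mem=[0,0,0,0]
After op 3 (push 13): stack=[13] mem=[0,0,0,0]
After op 4 (pop): stack=[empty] mem=[0,0,0,0]
After op 5 (RCL M1): stack=[0] mem=[0,0,0,0]
After op 6 (push 12): stack=[0,12] mem=[0,0,0,0]
After op 7 (STO M1): stack=[0] mem=[0,12,0,0]
After op 8 (push 17): stack=[0,17] mem=[0,12,0,0]
After op 9 (-): stack=[-17] mem=[0,12,0,0]
After op 10 (STO M2): stack=[empty] mem=[0,12,-17,0]
After op 11 (push 2): stack=[2] mem=[0,12,-17,0]
After op 12 (push 17): stack=[2,17] mem=[0,12,-17,0]
After op 13 (RCL M2): stack=[2,17,-17] mem=[0,12,-17,0]
After op 14 (pop): stack=[2,17] mem=[0,12,-17,0]
After op 15 (*): stack=[34] mem=[0,12,-17,0]
After op 16 (push 16): stack=[34,16] mem=[0,12,-17,0]
After op 17 (push 7): stack=[34,16,7] mem=[0,12,-17,0]
After op 18 (-): stack=[34,9] mem=[0,12,-17,0]

Answer: 0 12 -17 0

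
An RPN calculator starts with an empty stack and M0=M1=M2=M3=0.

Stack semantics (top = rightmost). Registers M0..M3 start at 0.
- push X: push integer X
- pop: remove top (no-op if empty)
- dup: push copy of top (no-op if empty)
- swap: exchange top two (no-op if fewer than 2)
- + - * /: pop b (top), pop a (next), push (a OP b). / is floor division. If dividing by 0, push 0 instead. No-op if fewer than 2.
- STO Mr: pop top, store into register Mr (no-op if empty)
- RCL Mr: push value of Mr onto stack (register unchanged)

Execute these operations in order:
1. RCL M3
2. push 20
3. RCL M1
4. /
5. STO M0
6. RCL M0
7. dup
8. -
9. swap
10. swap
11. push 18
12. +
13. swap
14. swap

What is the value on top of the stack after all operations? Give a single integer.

After op 1 (RCL M3): stack=[0] mem=[0,0,0,0]
After op 2 (push 20): stack=[0,20] mem=[0,0,0,0]
After op 3 (RCL M1): stack=[0,20,0] mem=[0,0,0,0]
After op 4 (/): stack=[0,0] mem=[0,0,0,0]
After op 5 (STO M0): stack=[0] mem=[0,0,0,0]
After op 6 (RCL M0): stack=[0,0] mem=[0,0,0,0]
After op 7 (dup): stack=[0,0,0] mem=[0,0,0,0]
After op 8 (-): stack=[0,0] mem=[0,0,0,0]
After op 9 (swap): stack=[0,0] mem=[0,0,0,0]
After op 10 (swap): stack=[0,0] mem=[0,0,0,0]
After op 11 (push 18): stack=[0,0,18] mem=[0,0,0,0]
After op 12 (+): stack=[0,18] mem=[0,0,0,0]
After op 13 (swap): stack=[18,0] mem=[0,0,0,0]
After op 14 (swap): stack=[0,18] mem=[0,0,0,0]

Answer: 18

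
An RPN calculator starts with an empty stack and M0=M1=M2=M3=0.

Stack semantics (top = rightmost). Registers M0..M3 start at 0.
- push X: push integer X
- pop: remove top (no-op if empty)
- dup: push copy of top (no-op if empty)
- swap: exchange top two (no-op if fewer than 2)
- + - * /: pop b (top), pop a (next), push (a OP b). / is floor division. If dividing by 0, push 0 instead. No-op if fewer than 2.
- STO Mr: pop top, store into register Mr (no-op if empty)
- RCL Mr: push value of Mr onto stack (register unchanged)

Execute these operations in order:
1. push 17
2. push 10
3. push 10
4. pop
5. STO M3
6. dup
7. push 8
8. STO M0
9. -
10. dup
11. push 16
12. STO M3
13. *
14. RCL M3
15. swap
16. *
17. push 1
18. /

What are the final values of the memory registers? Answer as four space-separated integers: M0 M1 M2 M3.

After op 1 (push 17): stack=[17] mem=[0,0,0,0]
After op 2 (push 10): stack=[17,10] mem=[0,0,0,0]
After op 3 (push 10): stack=[17,10,10] mem=[0,0,0,0]
After op 4 (pop): stack=[17,10] mem=[0,0,0,0]
After op 5 (STO M3): stack=[17] mem=[0,0,0,10]
After op 6 (dup): stack=[17,17] mem=[0,0,0,10]
After op 7 (push 8): stack=[17,17,8] mem=[0,0,0,10]
After op 8 (STO M0): stack=[17,17] mem=[8,0,0,10]
After op 9 (-): stack=[0] mem=[8,0,0,10]
After op 10 (dup): stack=[0,0] mem=[8,0,0,10]
After op 11 (push 16): stack=[0,0,16] mem=[8,0,0,10]
After op 12 (STO M3): stack=[0,0] mem=[8,0,0,16]
After op 13 (*): stack=[0] mem=[8,0,0,16]
After op 14 (RCL M3): stack=[0,16] mem=[8,0,0,16]
After op 15 (swap): stack=[16,0] mem=[8,0,0,16]
After op 16 (*): stack=[0] mem=[8,0,0,16]
After op 17 (push 1): stack=[0,1] mem=[8,0,0,16]
After op 18 (/): stack=[0] mem=[8,0,0,16]

Answer: 8 0 0 16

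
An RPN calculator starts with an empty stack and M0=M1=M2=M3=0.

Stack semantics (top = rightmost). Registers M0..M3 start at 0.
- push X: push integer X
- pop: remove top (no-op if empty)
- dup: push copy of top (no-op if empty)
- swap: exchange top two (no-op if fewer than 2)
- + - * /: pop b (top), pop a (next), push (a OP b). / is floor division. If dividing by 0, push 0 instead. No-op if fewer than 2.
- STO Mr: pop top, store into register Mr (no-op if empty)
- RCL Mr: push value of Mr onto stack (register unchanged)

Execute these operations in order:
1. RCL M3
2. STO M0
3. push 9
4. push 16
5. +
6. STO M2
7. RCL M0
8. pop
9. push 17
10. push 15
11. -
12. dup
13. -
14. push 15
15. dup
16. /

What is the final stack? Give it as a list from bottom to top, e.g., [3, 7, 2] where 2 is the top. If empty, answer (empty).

After op 1 (RCL M3): stack=[0] mem=[0,0,0,0]
After op 2 (STO M0): stack=[empty] mem=[0,0,0,0]
After op 3 (push 9): stack=[9] mem=[0,0,0,0]
After op 4 (push 16): stack=[9,16] mem=[0,0,0,0]
After op 5 (+): stack=[25] mem=[0,0,0,0]
After op 6 (STO M2): stack=[empty] mem=[0,0,25,0]
After op 7 (RCL M0): stack=[0] mem=[0,0,25,0]
After op 8 (pop): stack=[empty] mem=[0,0,25,0]
After op 9 (push 17): stack=[17] mem=[0,0,25,0]
After op 10 (push 15): stack=[17,15] mem=[0,0,25,0]
After op 11 (-): stack=[2] mem=[0,0,25,0]
After op 12 (dup): stack=[2,2] mem=[0,0,25,0]
After op 13 (-): stack=[0] mem=[0,0,25,0]
After op 14 (push 15): stack=[0,15] mem=[0,0,25,0]
After op 15 (dup): stack=[0,15,15] mem=[0,0,25,0]
After op 16 (/): stack=[0,1] mem=[0,0,25,0]

Answer: [0, 1]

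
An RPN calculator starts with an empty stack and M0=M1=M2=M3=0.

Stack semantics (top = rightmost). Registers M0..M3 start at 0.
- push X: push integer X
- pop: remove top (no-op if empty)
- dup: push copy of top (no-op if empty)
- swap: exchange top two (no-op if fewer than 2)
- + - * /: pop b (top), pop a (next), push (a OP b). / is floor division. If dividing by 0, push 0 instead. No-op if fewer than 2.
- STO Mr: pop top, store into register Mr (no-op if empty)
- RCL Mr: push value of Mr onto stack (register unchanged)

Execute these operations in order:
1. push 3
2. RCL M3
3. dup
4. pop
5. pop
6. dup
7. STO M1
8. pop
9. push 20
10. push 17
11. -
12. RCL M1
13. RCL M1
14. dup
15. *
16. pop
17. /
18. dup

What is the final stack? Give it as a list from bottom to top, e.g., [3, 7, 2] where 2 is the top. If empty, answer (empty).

After op 1 (push 3): stack=[3] mem=[0,0,0,0]
After op 2 (RCL M3): stack=[3,0] mem=[0,0,0,0]
After op 3 (dup): stack=[3,0,0] mem=[0,0,0,0]
After op 4 (pop): stack=[3,0] mem=[0,0,0,0]
After op 5 (pop): stack=[3] mem=[0,0,0,0]
After op 6 (dup): stack=[3,3] mem=[0,0,0,0]
After op 7 (STO M1): stack=[3] mem=[0,3,0,0]
After op 8 (pop): stack=[empty] mem=[0,3,0,0]
After op 9 (push 20): stack=[20] mem=[0,3,0,0]
After op 10 (push 17): stack=[20,17] mem=[0,3,0,0]
After op 11 (-): stack=[3] mem=[0,3,0,0]
After op 12 (RCL M1): stack=[3,3] mem=[0,3,0,0]
After op 13 (RCL M1): stack=[3,3,3] mem=[0,3,0,0]
After op 14 (dup): stack=[3,3,3,3] mem=[0,3,0,0]
After op 15 (*): stack=[3,3,9] mem=[0,3,0,0]
After op 16 (pop): stack=[3,3] mem=[0,3,0,0]
After op 17 (/): stack=[1] mem=[0,3,0,0]
After op 18 (dup): stack=[1,1] mem=[0,3,0,0]

Answer: [1, 1]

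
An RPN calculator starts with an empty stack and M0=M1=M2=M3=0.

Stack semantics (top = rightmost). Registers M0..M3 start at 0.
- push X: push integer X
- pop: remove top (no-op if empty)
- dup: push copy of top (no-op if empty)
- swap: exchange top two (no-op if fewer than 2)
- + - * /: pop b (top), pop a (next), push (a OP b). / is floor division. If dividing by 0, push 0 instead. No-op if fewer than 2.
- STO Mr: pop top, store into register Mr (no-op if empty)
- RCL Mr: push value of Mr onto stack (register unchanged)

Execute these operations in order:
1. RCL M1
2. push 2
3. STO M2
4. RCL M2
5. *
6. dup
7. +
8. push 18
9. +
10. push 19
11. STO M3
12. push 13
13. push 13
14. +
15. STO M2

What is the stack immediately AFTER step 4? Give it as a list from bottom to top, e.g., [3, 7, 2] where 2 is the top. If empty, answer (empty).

After op 1 (RCL M1): stack=[0] mem=[0,0,0,0]
After op 2 (push 2): stack=[0,2] mem=[0,0,0,0]
After op 3 (STO M2): stack=[0] mem=[0,0,2,0]
After op 4 (RCL M2): stack=[0,2] mem=[0,0,2,0]

[0, 2]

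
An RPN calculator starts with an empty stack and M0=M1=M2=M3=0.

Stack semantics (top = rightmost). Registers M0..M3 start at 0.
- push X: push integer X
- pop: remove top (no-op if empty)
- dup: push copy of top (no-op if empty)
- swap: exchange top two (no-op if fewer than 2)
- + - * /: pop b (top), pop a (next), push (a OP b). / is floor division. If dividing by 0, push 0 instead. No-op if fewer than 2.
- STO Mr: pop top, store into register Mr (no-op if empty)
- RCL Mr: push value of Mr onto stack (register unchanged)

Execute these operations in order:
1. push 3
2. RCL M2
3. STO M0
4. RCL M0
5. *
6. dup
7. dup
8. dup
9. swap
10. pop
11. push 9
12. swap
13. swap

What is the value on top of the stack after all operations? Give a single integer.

After op 1 (push 3): stack=[3] mem=[0,0,0,0]
After op 2 (RCL M2): stack=[3,0] mem=[0,0,0,0]
After op 3 (STO M0): stack=[3] mem=[0,0,0,0]
After op 4 (RCL M0): stack=[3,0] mem=[0,0,0,0]
After op 5 (*): stack=[0] mem=[0,0,0,0]
After op 6 (dup): stack=[0,0] mem=[0,0,0,0]
After op 7 (dup): stack=[0,0,0] mem=[0,0,0,0]
After op 8 (dup): stack=[0,0,0,0] mem=[0,0,0,0]
After op 9 (swap): stack=[0,0,0,0] mem=[0,0,0,0]
After op 10 (pop): stack=[0,0,0] mem=[0,0,0,0]
After op 11 (push 9): stack=[0,0,0,9] mem=[0,0,0,0]
After op 12 (swap): stack=[0,0,9,0] mem=[0,0,0,0]
After op 13 (swap): stack=[0,0,0,9] mem=[0,0,0,0]

Answer: 9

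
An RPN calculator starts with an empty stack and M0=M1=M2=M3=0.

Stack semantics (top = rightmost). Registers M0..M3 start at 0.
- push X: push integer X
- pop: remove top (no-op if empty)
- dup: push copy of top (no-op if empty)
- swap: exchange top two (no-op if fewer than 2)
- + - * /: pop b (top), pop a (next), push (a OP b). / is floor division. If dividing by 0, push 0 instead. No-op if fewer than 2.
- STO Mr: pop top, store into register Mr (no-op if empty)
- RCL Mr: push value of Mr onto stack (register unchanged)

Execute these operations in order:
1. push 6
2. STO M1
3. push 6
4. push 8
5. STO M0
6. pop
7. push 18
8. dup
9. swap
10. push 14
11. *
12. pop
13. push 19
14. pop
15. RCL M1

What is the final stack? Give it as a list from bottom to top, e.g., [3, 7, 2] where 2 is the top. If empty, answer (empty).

Answer: [18, 6]

Derivation:
After op 1 (push 6): stack=[6] mem=[0,0,0,0]
After op 2 (STO M1): stack=[empty] mem=[0,6,0,0]
After op 3 (push 6): stack=[6] mem=[0,6,0,0]
After op 4 (push 8): stack=[6,8] mem=[0,6,0,0]
After op 5 (STO M0): stack=[6] mem=[8,6,0,0]
After op 6 (pop): stack=[empty] mem=[8,6,0,0]
After op 7 (push 18): stack=[18] mem=[8,6,0,0]
After op 8 (dup): stack=[18,18] mem=[8,6,0,0]
After op 9 (swap): stack=[18,18] mem=[8,6,0,0]
After op 10 (push 14): stack=[18,18,14] mem=[8,6,0,0]
After op 11 (*): stack=[18,252] mem=[8,6,0,0]
After op 12 (pop): stack=[18] mem=[8,6,0,0]
After op 13 (push 19): stack=[18,19] mem=[8,6,0,0]
After op 14 (pop): stack=[18] mem=[8,6,0,0]
After op 15 (RCL M1): stack=[18,6] mem=[8,6,0,0]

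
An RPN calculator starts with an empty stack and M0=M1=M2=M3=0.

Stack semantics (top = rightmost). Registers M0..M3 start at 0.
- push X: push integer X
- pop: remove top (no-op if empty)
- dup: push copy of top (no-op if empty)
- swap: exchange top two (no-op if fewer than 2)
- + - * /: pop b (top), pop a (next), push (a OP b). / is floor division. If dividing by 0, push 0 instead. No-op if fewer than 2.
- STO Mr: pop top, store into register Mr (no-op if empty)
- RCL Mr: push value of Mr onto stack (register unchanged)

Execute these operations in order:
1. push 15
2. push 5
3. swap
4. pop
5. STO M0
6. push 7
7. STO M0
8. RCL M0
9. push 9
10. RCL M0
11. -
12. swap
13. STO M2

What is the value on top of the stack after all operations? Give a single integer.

Answer: 2

Derivation:
After op 1 (push 15): stack=[15] mem=[0,0,0,0]
After op 2 (push 5): stack=[15,5] mem=[0,0,0,0]
After op 3 (swap): stack=[5,15] mem=[0,0,0,0]
After op 4 (pop): stack=[5] mem=[0,0,0,0]
After op 5 (STO M0): stack=[empty] mem=[5,0,0,0]
After op 6 (push 7): stack=[7] mem=[5,0,0,0]
After op 7 (STO M0): stack=[empty] mem=[7,0,0,0]
After op 8 (RCL M0): stack=[7] mem=[7,0,0,0]
After op 9 (push 9): stack=[7,9] mem=[7,0,0,0]
After op 10 (RCL M0): stack=[7,9,7] mem=[7,0,0,0]
After op 11 (-): stack=[7,2] mem=[7,0,0,0]
After op 12 (swap): stack=[2,7] mem=[7,0,0,0]
After op 13 (STO M2): stack=[2] mem=[7,0,7,0]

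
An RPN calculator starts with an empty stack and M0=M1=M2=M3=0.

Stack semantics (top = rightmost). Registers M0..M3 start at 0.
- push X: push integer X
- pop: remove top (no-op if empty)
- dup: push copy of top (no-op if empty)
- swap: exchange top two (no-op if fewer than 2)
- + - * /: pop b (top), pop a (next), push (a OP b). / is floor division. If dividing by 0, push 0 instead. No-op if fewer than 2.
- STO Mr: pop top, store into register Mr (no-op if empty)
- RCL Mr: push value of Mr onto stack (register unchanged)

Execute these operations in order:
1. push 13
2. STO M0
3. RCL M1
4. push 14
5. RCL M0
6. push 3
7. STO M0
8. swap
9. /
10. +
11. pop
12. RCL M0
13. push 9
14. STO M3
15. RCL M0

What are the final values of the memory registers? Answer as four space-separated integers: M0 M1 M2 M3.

After op 1 (push 13): stack=[13] mem=[0,0,0,0]
After op 2 (STO M0): stack=[empty] mem=[13,0,0,0]
After op 3 (RCL M1): stack=[0] mem=[13,0,0,0]
After op 4 (push 14): stack=[0,14] mem=[13,0,0,0]
After op 5 (RCL M0): stack=[0,14,13] mem=[13,0,0,0]
After op 6 (push 3): stack=[0,14,13,3] mem=[13,0,0,0]
After op 7 (STO M0): stack=[0,14,13] mem=[3,0,0,0]
After op 8 (swap): stack=[0,13,14] mem=[3,0,0,0]
After op 9 (/): stack=[0,0] mem=[3,0,0,0]
After op 10 (+): stack=[0] mem=[3,0,0,0]
After op 11 (pop): stack=[empty] mem=[3,0,0,0]
After op 12 (RCL M0): stack=[3] mem=[3,0,0,0]
After op 13 (push 9): stack=[3,9] mem=[3,0,0,0]
After op 14 (STO M3): stack=[3] mem=[3,0,0,9]
After op 15 (RCL M0): stack=[3,3] mem=[3,0,0,9]

Answer: 3 0 0 9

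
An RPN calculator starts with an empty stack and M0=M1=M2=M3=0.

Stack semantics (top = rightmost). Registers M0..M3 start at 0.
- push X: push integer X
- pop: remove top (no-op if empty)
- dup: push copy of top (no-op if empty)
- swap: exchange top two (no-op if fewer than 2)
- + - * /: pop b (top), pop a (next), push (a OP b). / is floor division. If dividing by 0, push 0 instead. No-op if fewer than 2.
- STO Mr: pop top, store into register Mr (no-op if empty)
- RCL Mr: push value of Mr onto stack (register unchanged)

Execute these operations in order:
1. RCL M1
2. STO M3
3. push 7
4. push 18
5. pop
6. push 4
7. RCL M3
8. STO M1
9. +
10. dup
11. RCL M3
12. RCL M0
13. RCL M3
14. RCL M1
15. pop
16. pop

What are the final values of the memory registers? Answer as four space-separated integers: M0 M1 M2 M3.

Answer: 0 0 0 0

Derivation:
After op 1 (RCL M1): stack=[0] mem=[0,0,0,0]
After op 2 (STO M3): stack=[empty] mem=[0,0,0,0]
After op 3 (push 7): stack=[7] mem=[0,0,0,0]
After op 4 (push 18): stack=[7,18] mem=[0,0,0,0]
After op 5 (pop): stack=[7] mem=[0,0,0,0]
After op 6 (push 4): stack=[7,4] mem=[0,0,0,0]
After op 7 (RCL M3): stack=[7,4,0] mem=[0,0,0,0]
After op 8 (STO M1): stack=[7,4] mem=[0,0,0,0]
After op 9 (+): stack=[11] mem=[0,0,0,0]
After op 10 (dup): stack=[11,11] mem=[0,0,0,0]
After op 11 (RCL M3): stack=[11,11,0] mem=[0,0,0,0]
After op 12 (RCL M0): stack=[11,11,0,0] mem=[0,0,0,0]
After op 13 (RCL M3): stack=[11,11,0,0,0] mem=[0,0,0,0]
After op 14 (RCL M1): stack=[11,11,0,0,0,0] mem=[0,0,0,0]
After op 15 (pop): stack=[11,11,0,0,0] mem=[0,0,0,0]
After op 16 (pop): stack=[11,11,0,0] mem=[0,0,0,0]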